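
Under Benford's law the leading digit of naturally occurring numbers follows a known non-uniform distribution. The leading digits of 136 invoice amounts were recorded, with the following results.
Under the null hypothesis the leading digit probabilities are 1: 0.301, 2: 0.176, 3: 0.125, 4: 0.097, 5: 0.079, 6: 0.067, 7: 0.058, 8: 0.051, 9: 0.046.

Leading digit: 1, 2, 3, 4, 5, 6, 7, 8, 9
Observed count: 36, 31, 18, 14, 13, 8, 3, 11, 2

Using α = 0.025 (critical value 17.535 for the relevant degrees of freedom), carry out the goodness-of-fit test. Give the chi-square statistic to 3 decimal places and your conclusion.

Expected counts E_i = n·p_i: 136×0.301 = 40.936, 136×0.176 = 23.936, 136×0.125 = 17, 136×0.097 = 13.192, 136×0.079 = 10.744, 136×0.067 = 9.112, 136×0.058 = 7.888, 136×0.051 = 6.936, 136×0.046 = 6.256.
1: (36 − 40.936)²/40.936 = 24.364096/40.936 = 0.5952
2: (31 − 23.936)²/23.936 = 49.900096/23.936 = 2.0847
3: (18 − 17)²/17 = 1/17 = 0.0588
4: (14 − 13.192)²/13.192 = 0.652864/13.192 = 0.0495
5: (13 − 10.744)²/10.744 = 5.089536/10.744 = 0.4737
6: (8 − 9.112)²/9.112 = 1.236544/9.112 = 0.1357
7: (3 − 7.888)²/7.888 = 23.892544/7.888 = 3.0290
8: (11 − 6.936)²/6.936 = 16.516096/6.936 = 2.3812
9: (2 − 6.256)²/6.256 = 18.113536/6.256 = 2.8954
Sum = 11.703
df = 8. Since 11.703 < 17.535, we do not reject H₀.

11.703; do not reject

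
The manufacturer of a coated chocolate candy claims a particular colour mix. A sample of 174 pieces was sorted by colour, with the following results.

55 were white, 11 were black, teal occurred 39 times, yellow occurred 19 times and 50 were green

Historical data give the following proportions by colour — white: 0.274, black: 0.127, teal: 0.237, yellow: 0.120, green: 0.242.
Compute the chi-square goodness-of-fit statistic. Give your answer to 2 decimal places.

Expected counts E_i = n·p_i: 174×0.274 = 47.676, 174×0.127 = 22.098, 174×0.237 = 41.238, 174×0.120 = 20.88, 174×0.242 = 42.108.
cat         O        E   (O−E)²/E
white      55   47.676      1.125
black      11   22.098      5.574
teal       39   41.238      0.121
yellow     19    20.88      0.169
green      50   42.108      1.479
Sum = 8.47

8.47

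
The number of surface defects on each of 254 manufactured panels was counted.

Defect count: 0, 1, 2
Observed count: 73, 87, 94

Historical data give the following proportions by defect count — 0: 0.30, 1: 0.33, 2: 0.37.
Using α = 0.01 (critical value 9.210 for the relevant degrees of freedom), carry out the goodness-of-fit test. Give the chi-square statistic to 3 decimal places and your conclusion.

0.255; do not reject

Expected counts E_i = n·p_i: 254×0.30 = 76.2, 254×0.33 = 83.82, 254×0.37 = 93.98.
χ² = (73−76.2)²/76.2 + (87−83.82)²/83.82 + (94−93.98)²/93.98
   = 0.1344 + 0.1206 + 0.0000
Sum = 0.255
df = 2. Since 0.255 < 9.210, we do not reject H₀.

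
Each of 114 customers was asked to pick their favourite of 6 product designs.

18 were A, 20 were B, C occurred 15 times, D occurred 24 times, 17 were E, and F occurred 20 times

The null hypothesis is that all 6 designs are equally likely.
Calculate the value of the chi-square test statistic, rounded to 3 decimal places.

Expected count for each of the 6 categories: 114/6 = 19.
cat         O        E   (O−E)²/E
A          18       19     0.0526
B          20       19     0.0526
C          15       19     0.8421
D          24       19     1.3158
E          17       19     0.2105
F          20       19     0.0526
Sum = 2.526

2.526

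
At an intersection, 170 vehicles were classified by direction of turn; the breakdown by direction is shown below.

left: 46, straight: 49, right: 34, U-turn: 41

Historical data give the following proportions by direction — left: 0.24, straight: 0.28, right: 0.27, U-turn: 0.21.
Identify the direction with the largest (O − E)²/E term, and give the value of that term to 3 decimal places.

Expected counts E_i = n·p_i: 170×0.24 = 40.8, 170×0.28 = 47.6, 170×0.27 = 45.9, 170×0.21 = 35.7.
cat           O        E   (O−E)²/E
left         46     40.8     0.6627
straight     49     47.6     0.0412
right        34     45.9     3.0852
U-turn       41     35.7     0.7868
The largest term is for right: 3.085.

right, 3.085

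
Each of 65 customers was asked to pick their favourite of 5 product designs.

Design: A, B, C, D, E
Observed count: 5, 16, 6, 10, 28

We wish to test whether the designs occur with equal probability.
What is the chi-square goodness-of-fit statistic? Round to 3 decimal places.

Expected count for each of the 5 categories: 65/5 = 13.
cat         O        E   (O−E)²/E
A           5       13     4.9231
B          16       13     0.6923
C           6       13     3.7692
D          10       13     0.6923
E          28       13    17.3077
Sum = 27.385

27.385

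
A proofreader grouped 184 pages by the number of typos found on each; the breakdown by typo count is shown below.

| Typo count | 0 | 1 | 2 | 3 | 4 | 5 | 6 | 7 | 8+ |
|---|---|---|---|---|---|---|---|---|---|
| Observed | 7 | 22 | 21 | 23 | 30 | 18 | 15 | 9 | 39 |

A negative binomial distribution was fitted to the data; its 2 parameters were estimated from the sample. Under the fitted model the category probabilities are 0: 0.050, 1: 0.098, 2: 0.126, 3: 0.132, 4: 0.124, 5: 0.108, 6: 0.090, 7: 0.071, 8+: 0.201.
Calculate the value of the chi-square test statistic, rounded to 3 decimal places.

5.633

Expected counts E_i = n·p_i: 184×0.050 = 9.2, 184×0.098 = 18.032, 184×0.126 = 23.184, 184×0.132 = 24.288, 184×0.124 = 22.816, 184×0.108 = 19.872, 184×0.090 = 16.56, 184×0.071 = 13.064, 184×0.201 = 36.984.
0: (7 − 9.2)²/9.2 = 4.84/9.2 = 0.5261
1: (22 − 18.032)²/18.032 = 15.745024/18.032 = 0.8732
2: (21 − 23.184)²/23.184 = 4.769856/23.184 = 0.2057
3: (23 − 24.288)²/24.288 = 1.658944/24.288 = 0.0683
4: (30 − 22.816)²/22.816 = 51.609856/22.816 = 2.2620
5: (18 − 19.872)²/19.872 = 3.504384/19.872 = 0.1763
6: (15 − 16.56)²/16.56 = 2.4336/16.56 = 0.1470
7: (9 − 13.064)²/13.064 = 16.516096/13.064 = 1.2642
8+: (39 − 36.984)²/36.984 = 4.064256/36.984 = 0.1099
Sum = 5.633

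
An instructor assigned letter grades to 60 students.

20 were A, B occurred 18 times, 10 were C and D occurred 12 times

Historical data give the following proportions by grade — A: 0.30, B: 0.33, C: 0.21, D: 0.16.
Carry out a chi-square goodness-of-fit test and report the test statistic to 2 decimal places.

Expected counts E_i = n·p_i: 60×0.30 = 18, 60×0.33 = 19.8, 60×0.21 = 12.6, 60×0.16 = 9.6.
A: (20 − 18)²/18 = 4/18 = 0.222
B: (18 − 19.8)²/19.8 = 3.24/19.8 = 0.164
C: (10 − 12.6)²/12.6 = 6.76/12.6 = 0.537
D: (12 − 9.6)²/9.6 = 5.76/9.6 = 0.600
Sum = 1.52

1.52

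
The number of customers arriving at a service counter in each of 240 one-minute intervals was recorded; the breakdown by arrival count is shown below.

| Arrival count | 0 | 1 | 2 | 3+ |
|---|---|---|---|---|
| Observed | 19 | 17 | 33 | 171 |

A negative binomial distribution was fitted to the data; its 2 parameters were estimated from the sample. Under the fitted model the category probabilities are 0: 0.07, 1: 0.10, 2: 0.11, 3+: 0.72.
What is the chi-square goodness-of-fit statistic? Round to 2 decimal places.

4.00

Expected counts E_i = n·p_i: 240×0.07 = 16.8, 240×0.10 = 24, 240×0.11 = 26.4, 240×0.72 = 172.8.
0: (19 − 16.8)²/16.8 = 4.84/16.8 = 0.288
1: (17 − 24)²/24 = 49/24 = 2.042
2: (33 − 26.4)²/26.4 = 43.56/26.4 = 1.650
3+: (171 − 172.8)²/172.8 = 3.24/172.8 = 0.019
Sum = 4.00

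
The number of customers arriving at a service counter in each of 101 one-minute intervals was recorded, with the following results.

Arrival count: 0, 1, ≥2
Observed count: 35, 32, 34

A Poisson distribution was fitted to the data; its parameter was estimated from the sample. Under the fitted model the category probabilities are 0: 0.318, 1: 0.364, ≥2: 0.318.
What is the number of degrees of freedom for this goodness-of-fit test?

1

There are k = 3 categories and 1 parameter estimated from the data, so df = 3 − 1 − 1 = 1.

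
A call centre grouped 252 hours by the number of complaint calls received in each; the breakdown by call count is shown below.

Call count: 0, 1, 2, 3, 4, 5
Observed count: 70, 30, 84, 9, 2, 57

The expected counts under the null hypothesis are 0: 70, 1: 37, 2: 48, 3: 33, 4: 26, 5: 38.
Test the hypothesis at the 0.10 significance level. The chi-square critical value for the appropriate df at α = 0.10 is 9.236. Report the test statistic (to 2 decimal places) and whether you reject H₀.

cat         O        E   (O−E)²/E
0          70       70      0.000
1          30       37      1.324
2          84       48     27.000
3           9       33     17.455
4           2       26     22.154
5          57       38      9.500
Sum = 77.43
df = 5. Since 77.43 > 9.236, we reject H₀.

77.43; reject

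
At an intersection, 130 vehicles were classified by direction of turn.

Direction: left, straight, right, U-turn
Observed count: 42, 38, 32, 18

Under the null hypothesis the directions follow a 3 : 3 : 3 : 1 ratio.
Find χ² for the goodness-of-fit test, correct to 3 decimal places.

Ratio total = 10. Expected counts: 130×3/10 = 39, 130×3/10 = 39, 130×3/10 = 39, 130×1/10 = 13.
cat           O        E   (O−E)²/E
left         42       39     0.2308
straight     38       39     0.0256
right        32       39     1.2564
U-turn       18       13     1.9231
Sum = 3.436

3.436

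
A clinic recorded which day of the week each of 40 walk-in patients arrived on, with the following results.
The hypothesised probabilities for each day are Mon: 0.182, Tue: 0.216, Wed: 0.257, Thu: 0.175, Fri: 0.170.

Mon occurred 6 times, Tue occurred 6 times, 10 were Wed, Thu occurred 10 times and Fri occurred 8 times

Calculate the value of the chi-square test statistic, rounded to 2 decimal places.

Expected counts E_i = n·p_i: 40×0.182 = 7.28, 40×0.216 = 8.64, 40×0.257 = 10.28, 40×0.175 = 7, 40×0.170 = 6.8.
χ² = (6−7.28)²/7.28 + (6−8.64)²/8.64 + (10−10.28)²/10.28 + (10−7)²/7 + (8−6.8)²/6.8
   = 0.225 + 0.807 + 0.008 + 1.286 + 0.212
Sum = 2.54

2.54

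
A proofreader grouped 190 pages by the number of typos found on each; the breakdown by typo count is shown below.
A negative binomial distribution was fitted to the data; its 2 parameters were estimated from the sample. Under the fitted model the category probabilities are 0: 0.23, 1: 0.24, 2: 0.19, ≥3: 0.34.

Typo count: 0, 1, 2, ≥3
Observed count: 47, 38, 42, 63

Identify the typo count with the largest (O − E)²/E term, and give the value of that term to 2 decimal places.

1, 1.27

Expected counts E_i = n·p_i: 190×0.23 = 43.7, 190×0.24 = 45.6, 190×0.19 = 36.1, 190×0.34 = 64.6.
0: (47 − 43.7)²/43.7 = 10.89/43.7 = 0.249
1: (38 − 45.6)²/45.6 = 57.76/45.6 = 1.267
2: (42 − 36.1)²/36.1 = 34.81/36.1 = 0.964
≥3: (63 − 64.6)²/64.6 = 2.56/64.6 = 0.040
The largest term is for 1: 1.27.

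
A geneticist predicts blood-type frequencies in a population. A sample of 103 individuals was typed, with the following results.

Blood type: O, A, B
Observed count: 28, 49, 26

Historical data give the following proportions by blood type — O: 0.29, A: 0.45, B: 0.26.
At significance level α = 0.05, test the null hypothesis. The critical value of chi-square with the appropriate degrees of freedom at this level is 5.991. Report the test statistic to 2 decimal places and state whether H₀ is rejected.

Expected counts E_i = n·p_i: 103×0.29 = 29.87, 103×0.45 = 46.35, 103×0.26 = 26.78.
cat         O        E   (O−E)²/E
O          28    29.87      0.117
A          49    46.35      0.152
B          26    26.78      0.023
Sum = 0.29
df = 2. Since 0.29 < 5.991, we do not reject H₀.

0.29; do not reject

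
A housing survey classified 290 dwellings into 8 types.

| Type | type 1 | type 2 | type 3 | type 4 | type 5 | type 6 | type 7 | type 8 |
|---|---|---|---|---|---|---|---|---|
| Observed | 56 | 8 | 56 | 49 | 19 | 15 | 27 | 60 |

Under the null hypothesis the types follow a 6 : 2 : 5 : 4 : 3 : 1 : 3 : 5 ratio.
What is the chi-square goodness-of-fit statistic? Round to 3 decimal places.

19.045

Ratio total = 29. Expected counts: 290×6/29 = 60, 290×2/29 = 20, 290×5/29 = 50, 290×4/29 = 40, 290×3/29 = 30, 290×1/29 = 10, 290×3/29 = 30, 290×5/29 = 50.
type 1: (56 − 60)²/60 = 16/60 = 0.2667
type 2: (8 − 20)²/20 = 144/20 = 7.2000
type 3: (56 − 50)²/50 = 36/50 = 0.7200
type 4: (49 − 40)²/40 = 81/40 = 2.0250
type 5: (19 − 30)²/30 = 121/30 = 4.0333
type 6: (15 − 10)²/10 = 25/10 = 2.5000
type 7: (27 − 30)²/30 = 9/30 = 0.3000
type 8: (60 − 50)²/50 = 100/50 = 2.0000
Sum = 19.045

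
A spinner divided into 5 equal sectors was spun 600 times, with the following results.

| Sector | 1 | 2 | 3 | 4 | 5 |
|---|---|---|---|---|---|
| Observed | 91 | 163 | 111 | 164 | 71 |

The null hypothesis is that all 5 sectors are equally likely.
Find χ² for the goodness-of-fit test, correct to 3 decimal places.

Under H₀ each category has probability 1/5, so each expected count is 600/5 = 120.
χ² = (91−120)²/120 + (163−120)²/120 + (111−120)²/120 + (164−120)²/120 + (71−120)²/120
   = 7.0083 + 15.4083 + 0.6750 + 16.1333 + 20.0083
Sum = 59.233

59.233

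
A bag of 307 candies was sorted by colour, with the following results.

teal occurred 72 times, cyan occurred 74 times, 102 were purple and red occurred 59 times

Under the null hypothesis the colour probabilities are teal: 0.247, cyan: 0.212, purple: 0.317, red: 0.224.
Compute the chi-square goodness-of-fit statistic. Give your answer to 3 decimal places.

Expected counts E_i = n·p_i: 307×0.247 = 75.829, 307×0.212 = 65.084, 307×0.317 = 97.319, 307×0.224 = 68.768.
cat         O        E   (O−E)²/E
teal       72   75.829     0.1933
cyan       74   65.084     1.2214
purple    102   97.319     0.2252
red        59   68.768     1.3875
Sum = 3.027

3.027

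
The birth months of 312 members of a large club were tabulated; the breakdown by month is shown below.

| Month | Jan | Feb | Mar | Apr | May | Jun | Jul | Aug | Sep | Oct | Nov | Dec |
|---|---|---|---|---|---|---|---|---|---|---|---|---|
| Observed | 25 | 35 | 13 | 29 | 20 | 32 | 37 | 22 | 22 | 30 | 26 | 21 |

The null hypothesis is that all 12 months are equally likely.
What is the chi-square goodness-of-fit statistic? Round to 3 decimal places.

Under H₀ each category has probability 1/12, so each expected count is 312/12 = 26.
χ² = (25−26)²/26 + (35−26)²/26 + (13−26)²/26 + (29−26)²/26 + (20−26)²/26 + (32−26)²/26 + (37−26)²/26 + (22−26)²/26 + (22−26)²/26 + (30−26)²/26 + (26−26)²/26 + (21−26)²/26
   = 0.0385 + 3.1154 + 6.5000 + 0.3462 + 1.3846 + 1.3846 + 4.6538 + 0.6154 + 0.6154 + 0.6154 + 0.0000 + 0.9615
Sum = 20.231

20.231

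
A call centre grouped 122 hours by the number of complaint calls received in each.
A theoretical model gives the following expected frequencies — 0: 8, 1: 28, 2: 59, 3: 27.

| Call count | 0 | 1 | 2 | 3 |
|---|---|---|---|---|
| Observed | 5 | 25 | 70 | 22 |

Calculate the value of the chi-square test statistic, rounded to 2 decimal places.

4.42

0: (5 − 8)²/8 = 9/8 = 1.125
1: (25 − 28)²/28 = 9/28 = 0.321
2: (70 − 59)²/59 = 121/59 = 2.051
3: (22 − 27)²/27 = 25/27 = 0.926
Sum = 4.42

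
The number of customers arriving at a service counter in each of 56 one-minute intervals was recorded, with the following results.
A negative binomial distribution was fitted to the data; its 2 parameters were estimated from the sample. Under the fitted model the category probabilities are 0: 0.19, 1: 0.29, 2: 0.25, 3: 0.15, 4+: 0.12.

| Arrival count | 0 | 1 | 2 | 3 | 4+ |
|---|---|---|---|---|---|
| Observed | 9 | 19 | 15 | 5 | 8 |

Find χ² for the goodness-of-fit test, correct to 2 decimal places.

2.41

Expected counts E_i = n·p_i: 56×0.19 = 10.64, 56×0.29 = 16.24, 56×0.25 = 14, 56×0.15 = 8.4, 56×0.12 = 6.72.
χ² = (9−10.64)²/10.64 + (19−16.24)²/16.24 + (15−14)²/14 + (5−8.4)²/8.4 + (8−6.72)²/6.72
   = 0.253 + 0.469 + 0.071 + 1.376 + 0.244
Sum = 2.41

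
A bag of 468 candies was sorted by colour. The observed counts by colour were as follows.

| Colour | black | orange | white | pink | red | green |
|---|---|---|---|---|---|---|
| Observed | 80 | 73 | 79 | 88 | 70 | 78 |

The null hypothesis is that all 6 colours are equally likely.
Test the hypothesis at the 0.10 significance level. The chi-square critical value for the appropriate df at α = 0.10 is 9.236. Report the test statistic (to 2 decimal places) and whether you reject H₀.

2.49; do not reject

Under H₀ each category has probability 1/6, so each expected count is 468/6 = 78.
χ² = (80−78)²/78 + (73−78)²/78 + (79−78)²/78 + (88−78)²/78 + (70−78)²/78 + (78−78)²/78
   = 0.051 + 0.321 + 0.013 + 1.282 + 0.821 + 0.000
Sum = 2.49
df = 5. Since 2.49 < 9.236, we do not reject H₀.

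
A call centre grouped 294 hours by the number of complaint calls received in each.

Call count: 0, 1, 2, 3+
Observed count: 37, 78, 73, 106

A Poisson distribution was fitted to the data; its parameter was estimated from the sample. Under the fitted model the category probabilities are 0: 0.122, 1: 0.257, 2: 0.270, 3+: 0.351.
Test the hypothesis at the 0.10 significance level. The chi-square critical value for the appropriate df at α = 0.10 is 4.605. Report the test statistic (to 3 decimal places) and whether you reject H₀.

Expected counts E_i = n·p_i: 294×0.122 = 35.868, 294×0.257 = 75.558, 294×0.270 = 79.38, 294×0.351 = 103.194.
cat         O        E   (O−E)²/E
0          37   35.868     0.0357
1          78   75.558     0.0789
2          73    79.38     0.5128
3+        106  103.194     0.0763
Sum = 0.704
df = 2. Since 0.704 < 4.605, we do not reject H₀.

0.704; do not reject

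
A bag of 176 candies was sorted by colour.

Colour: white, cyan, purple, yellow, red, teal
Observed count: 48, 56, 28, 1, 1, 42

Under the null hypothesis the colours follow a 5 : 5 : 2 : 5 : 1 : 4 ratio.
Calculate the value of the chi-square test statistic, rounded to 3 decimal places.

64.275

Ratio total = 22. Expected counts: 176×5/22 = 40, 176×5/22 = 40, 176×2/22 = 16, 176×5/22 = 40, 176×1/22 = 8, 176×4/22 = 32.
χ² = (48−40)²/40 + (56−40)²/40 + (28−16)²/16 + (1−40)²/40 + (1−8)²/8 + (42−32)²/32
   = 1.6000 + 6.4000 + 9.0000 + 38.0250 + 6.1250 + 3.1250
Sum = 64.275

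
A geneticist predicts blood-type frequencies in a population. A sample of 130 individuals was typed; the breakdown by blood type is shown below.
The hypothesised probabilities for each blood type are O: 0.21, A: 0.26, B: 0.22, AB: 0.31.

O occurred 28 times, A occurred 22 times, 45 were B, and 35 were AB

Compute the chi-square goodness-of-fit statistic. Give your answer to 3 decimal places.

14.239

Expected counts E_i = n·p_i: 130×0.21 = 27.3, 130×0.26 = 33.8, 130×0.22 = 28.6, 130×0.31 = 40.3.
χ² = (28−27.3)²/27.3 + (22−33.8)²/33.8 + (45−28.6)²/28.6 + (35−40.3)²/40.3
   = 0.0179 + 4.1195 + 9.4042 + 0.6970
Sum = 14.239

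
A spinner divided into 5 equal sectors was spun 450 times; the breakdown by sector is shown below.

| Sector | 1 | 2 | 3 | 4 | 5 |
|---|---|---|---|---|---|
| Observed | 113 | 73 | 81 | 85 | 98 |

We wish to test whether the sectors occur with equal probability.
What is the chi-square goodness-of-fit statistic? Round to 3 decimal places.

Expected count for each of the 5 categories: 450/5 = 90.
χ² = (113−90)²/90 + (73−90)²/90 + (81−90)²/90 + (85−90)²/90 + (98−90)²/90
   = 5.8778 + 3.2111 + 0.9000 + 0.2778 + 0.7111
Sum = 10.978

10.978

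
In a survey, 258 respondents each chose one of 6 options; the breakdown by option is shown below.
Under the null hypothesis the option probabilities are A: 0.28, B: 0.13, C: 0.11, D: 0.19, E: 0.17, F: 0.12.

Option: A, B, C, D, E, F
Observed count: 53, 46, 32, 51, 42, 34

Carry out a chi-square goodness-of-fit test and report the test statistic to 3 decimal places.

10.672

Expected counts E_i = n·p_i: 258×0.28 = 72.24, 258×0.13 = 33.54, 258×0.11 = 28.38, 258×0.19 = 49.02, 258×0.17 = 43.86, 258×0.12 = 30.96.
cat         O        E   (O−E)²/E
A          53    72.24     5.1243
B          46    33.54     4.6288
C          32    28.38     0.4617
D          51    49.02     0.0800
E          42    43.86     0.0789
F          34    30.96     0.2985
Sum = 10.672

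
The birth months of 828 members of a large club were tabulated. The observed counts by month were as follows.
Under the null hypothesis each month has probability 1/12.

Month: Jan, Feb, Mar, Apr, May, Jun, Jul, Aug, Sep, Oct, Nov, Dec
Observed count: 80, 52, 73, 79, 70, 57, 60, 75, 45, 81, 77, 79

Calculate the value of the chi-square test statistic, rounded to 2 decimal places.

Expected count for each of the 12 categories: 828/12 = 69.
Jan: (80 − 69)²/69 = 121/69 = 1.754
Feb: (52 − 69)²/69 = 289/69 = 4.188
Mar: (73 − 69)²/69 = 16/69 = 0.232
Apr: (79 − 69)²/69 = 100/69 = 1.449
May: (70 − 69)²/69 = 1/69 = 0.014
Jun: (57 − 69)²/69 = 144/69 = 2.087
Jul: (60 − 69)²/69 = 81/69 = 1.174
Aug: (75 − 69)²/69 = 36/69 = 0.522
Sep: (45 − 69)²/69 = 576/69 = 8.348
Oct: (81 − 69)²/69 = 144/69 = 2.087
Nov: (77 − 69)²/69 = 64/69 = 0.928
Dec: (79 − 69)²/69 = 100/69 = 1.449
Sum = 24.23

24.23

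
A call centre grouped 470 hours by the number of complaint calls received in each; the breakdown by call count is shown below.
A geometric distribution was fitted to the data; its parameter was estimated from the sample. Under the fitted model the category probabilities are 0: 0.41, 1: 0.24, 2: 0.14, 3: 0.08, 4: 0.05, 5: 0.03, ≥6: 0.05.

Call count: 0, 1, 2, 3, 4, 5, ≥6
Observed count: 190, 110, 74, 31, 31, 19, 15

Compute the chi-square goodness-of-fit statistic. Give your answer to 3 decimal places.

Expected counts E_i = n·p_i: 470×0.41 = 192.7, 470×0.24 = 112.8, 470×0.14 = 65.8, 470×0.08 = 37.6, 470×0.05 = 23.5, 470×0.03 = 14.1, 470×0.05 = 23.5.
χ² = (190−192.7)²/192.7 + (110−112.8)²/112.8 + (74−65.8)²/65.8 + (31−37.6)²/37.6 + (31−23.5)²/23.5 + (19−14.1)²/14.1 + (15−23.5)²/23.5
   = 0.0378 + 0.0695 + 1.0219 + 1.1585 + 2.3936 + 1.7028 + 3.0745
Sum = 9.459

9.459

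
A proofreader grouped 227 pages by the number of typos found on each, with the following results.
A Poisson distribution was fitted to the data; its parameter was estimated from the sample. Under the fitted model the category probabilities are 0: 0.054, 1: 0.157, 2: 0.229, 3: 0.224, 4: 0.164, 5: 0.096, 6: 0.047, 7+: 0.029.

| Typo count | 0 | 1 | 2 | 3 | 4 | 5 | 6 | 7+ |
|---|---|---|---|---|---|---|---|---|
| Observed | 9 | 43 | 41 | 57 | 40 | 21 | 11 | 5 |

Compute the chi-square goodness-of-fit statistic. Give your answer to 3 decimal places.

Expected counts E_i = n·p_i: 227×0.054 = 12.258, 227×0.157 = 35.639, 227×0.229 = 51.983, 227×0.224 = 50.848, 227×0.164 = 37.228, 227×0.096 = 21.792, 227×0.047 = 10.669, 227×0.029 = 6.583.
0: (9 − 12.258)²/12.258 = 10.614564/12.258 = 0.8659
1: (43 − 35.639)²/35.639 = 54.184321/35.639 = 1.5204
2: (41 − 51.983)²/51.983 = 120.626289/51.983 = 2.3205
3: (57 − 50.848)²/50.848 = 37.847104/50.848 = 0.7443
4: (40 − 37.228)²/37.228 = 7.683984/37.228 = 0.2064
5: (21 − 21.792)²/21.792 = 0.627264/21.792 = 0.0288
6: (11 − 10.669)²/10.669 = 0.109561/10.669 = 0.0103
7+: (5 − 6.583)²/6.583 = 2.505889/6.583 = 0.3807
Sum = 6.077

6.077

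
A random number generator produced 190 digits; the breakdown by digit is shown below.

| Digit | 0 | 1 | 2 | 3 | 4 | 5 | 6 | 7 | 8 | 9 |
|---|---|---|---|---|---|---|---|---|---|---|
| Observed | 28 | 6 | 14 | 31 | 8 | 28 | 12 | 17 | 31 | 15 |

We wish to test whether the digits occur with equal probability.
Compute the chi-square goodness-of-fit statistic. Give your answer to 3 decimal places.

43.895

Expected count for each of the 10 categories: 190/10 = 19.
0: (28 − 19)²/19 = 81/19 = 4.2632
1: (6 − 19)²/19 = 169/19 = 8.8947
2: (14 − 19)²/19 = 25/19 = 1.3158
3: (31 − 19)²/19 = 144/19 = 7.5789
4: (8 − 19)²/19 = 121/19 = 6.3684
5: (28 − 19)²/19 = 81/19 = 4.2632
6: (12 − 19)²/19 = 49/19 = 2.5789
7: (17 − 19)²/19 = 4/19 = 0.2105
8: (31 − 19)²/19 = 144/19 = 7.5789
9: (15 − 19)²/19 = 16/19 = 0.8421
Sum = 43.895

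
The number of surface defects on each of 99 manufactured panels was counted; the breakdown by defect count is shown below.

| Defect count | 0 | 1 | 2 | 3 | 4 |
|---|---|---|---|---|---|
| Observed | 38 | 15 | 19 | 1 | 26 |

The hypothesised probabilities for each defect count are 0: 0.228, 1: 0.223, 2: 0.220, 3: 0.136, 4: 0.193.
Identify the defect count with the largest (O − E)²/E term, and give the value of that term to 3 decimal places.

3, 11.538

Expected counts E_i = n·p_i: 99×0.228 = 22.572, 99×0.223 = 22.077, 99×0.220 = 21.78, 99×0.136 = 13.464, 99×0.193 = 19.107.
cat         O        E   (O−E)²/E
0          38   22.572    10.5451
1          15   22.077     2.2686
2          19    21.78     0.3548
3           1   13.464    11.5383
4          26   19.107     2.4867
The largest term is for 3: 11.538.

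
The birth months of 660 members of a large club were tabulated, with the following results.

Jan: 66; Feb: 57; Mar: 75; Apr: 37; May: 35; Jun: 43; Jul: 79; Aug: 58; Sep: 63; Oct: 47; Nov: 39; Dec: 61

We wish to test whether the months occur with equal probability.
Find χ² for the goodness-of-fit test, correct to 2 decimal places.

Expected count for each of the 12 categories: 660/12 = 55.
Jan: (66 − 55)²/55 = 121/55 = 2.200
Feb: (57 − 55)²/55 = 4/55 = 0.073
Mar: (75 − 55)²/55 = 400/55 = 7.273
Apr: (37 − 55)²/55 = 324/55 = 5.891
May: (35 − 55)²/55 = 400/55 = 7.273
Jun: (43 − 55)²/55 = 144/55 = 2.618
Jul: (79 − 55)²/55 = 576/55 = 10.473
Aug: (58 − 55)²/55 = 9/55 = 0.164
Sep: (63 − 55)²/55 = 64/55 = 1.164
Oct: (47 − 55)²/55 = 64/55 = 1.164
Nov: (39 − 55)²/55 = 256/55 = 4.655
Dec: (61 − 55)²/55 = 36/55 = 0.655
Sum = 43.60

43.60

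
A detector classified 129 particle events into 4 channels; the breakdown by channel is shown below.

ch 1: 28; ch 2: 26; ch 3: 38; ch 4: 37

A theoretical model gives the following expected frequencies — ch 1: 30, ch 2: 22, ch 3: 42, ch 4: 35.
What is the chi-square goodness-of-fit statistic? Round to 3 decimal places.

χ² = (28−30)²/30 + (26−22)²/22 + (38−42)²/42 + (37−35)²/35
   = 0.1333 + 0.7273 + 0.3810 + 0.1143
Sum = 1.356

1.356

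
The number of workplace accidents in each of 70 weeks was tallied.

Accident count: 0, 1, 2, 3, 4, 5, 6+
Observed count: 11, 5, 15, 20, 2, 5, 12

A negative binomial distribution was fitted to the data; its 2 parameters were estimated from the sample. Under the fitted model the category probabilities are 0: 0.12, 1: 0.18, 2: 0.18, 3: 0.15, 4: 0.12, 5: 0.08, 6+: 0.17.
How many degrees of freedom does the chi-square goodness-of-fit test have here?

There are k = 7 categories and 2 parameters estimated from the data, so df = 7 − 1 − 2 = 4.

4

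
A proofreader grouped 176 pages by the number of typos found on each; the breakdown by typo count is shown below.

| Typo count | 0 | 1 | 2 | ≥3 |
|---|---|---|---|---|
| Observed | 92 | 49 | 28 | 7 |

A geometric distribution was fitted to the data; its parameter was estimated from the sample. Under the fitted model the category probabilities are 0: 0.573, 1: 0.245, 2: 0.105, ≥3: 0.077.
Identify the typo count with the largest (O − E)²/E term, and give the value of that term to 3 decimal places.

2, 4.904

Expected counts E_i = n·p_i: 176×0.573 = 100.848, 176×0.245 = 43.12, 176×0.105 = 18.48, 176×0.077 = 13.552.
cat         O        E   (O−E)²/E
0          92  100.848     0.7763
1          49    43.12     0.8018
2          28    18.48     4.9042
≥3          7   13.552     3.1677
The largest term is for 2: 4.904.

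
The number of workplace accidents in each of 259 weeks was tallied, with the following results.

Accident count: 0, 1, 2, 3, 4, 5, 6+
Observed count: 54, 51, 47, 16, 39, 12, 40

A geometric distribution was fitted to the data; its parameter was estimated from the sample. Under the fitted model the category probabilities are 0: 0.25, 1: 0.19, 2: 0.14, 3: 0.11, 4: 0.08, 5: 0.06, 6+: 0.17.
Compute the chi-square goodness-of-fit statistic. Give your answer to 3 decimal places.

Expected counts E_i = n·p_i: 259×0.25 = 64.75, 259×0.19 = 49.21, 259×0.14 = 36.26, 259×0.11 = 28.49, 259×0.08 = 20.72, 259×0.06 = 15.54, 259×0.17 = 44.03.
0: (54 − 64.75)²/64.75 = 115.5625/64.75 = 1.7847
1: (51 − 49.21)²/49.21 = 3.2041/49.21 = 0.0651
2: (47 − 36.26)²/36.26 = 115.3476/36.26 = 3.1811
3: (16 − 28.49)²/28.49 = 156.0001/28.49 = 5.4756
4: (39 − 20.72)²/20.72 = 334.1584/20.72 = 16.1273
5: (12 − 15.54)²/15.54 = 12.5316/15.54 = 0.8064
6+: (40 − 44.03)²/44.03 = 16.2409/44.03 = 0.3689
Sum = 27.809

27.809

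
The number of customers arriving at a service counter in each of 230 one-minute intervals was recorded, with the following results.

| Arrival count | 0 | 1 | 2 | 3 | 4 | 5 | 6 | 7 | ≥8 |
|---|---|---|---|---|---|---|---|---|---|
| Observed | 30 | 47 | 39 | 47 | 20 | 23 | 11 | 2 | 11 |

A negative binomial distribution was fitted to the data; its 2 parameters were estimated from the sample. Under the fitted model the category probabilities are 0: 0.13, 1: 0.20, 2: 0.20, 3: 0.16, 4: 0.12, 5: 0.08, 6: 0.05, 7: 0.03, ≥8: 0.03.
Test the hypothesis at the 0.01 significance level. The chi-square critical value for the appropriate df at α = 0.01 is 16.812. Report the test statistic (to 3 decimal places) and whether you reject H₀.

13.095; do not reject

Expected counts E_i = n·p_i: 230×0.13 = 29.9, 230×0.20 = 46, 230×0.20 = 46, 230×0.16 = 36.8, 230×0.12 = 27.6, 230×0.08 = 18.4, 230×0.05 = 11.5, 230×0.03 = 6.9, 230×0.03 = 6.9.
cat         O        E   (O−E)²/E
0          30     29.9     0.0003
1          47       46     0.0217
2          39       46     1.0652
3          47     36.8     2.8272
4          20     27.6     2.0928
5          23     18.4     1.1500
6          11     11.5     0.0217
7           2      6.9     3.4797
≥8         11      6.9     2.4362
Sum = 13.095
df = 6. Since 13.095 < 16.812, we do not reject H₀.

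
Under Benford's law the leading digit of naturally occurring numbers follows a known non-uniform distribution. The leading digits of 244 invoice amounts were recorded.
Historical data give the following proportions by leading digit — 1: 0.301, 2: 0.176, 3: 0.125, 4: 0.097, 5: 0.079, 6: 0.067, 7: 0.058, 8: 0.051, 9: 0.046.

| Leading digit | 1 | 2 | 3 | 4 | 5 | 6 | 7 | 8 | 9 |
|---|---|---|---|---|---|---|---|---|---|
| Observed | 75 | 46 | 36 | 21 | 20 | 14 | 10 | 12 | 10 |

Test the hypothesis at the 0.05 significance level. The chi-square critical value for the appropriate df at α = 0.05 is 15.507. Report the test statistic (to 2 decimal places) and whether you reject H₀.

Expected counts E_i = n·p_i: 244×0.301 = 73.444, 244×0.176 = 42.944, 244×0.125 = 30.5, 244×0.097 = 23.668, 244×0.079 = 19.276, 244×0.067 = 16.348, 244×0.058 = 14.152, 244×0.051 = 12.444, 244×0.046 = 11.224.
1: (75 − 73.444)²/73.444 = 2.421136/73.444 = 0.033
2: (46 − 42.944)²/42.944 = 9.339136/42.944 = 0.217
3: (36 − 30.5)²/30.5 = 30.25/30.5 = 0.992
4: (21 − 23.668)²/23.668 = 7.118224/23.668 = 0.301
5: (20 − 19.276)²/19.276 = 0.524176/19.276 = 0.027
6: (14 − 16.348)²/16.348 = 5.513104/16.348 = 0.337
7: (10 − 14.152)²/14.152 = 17.239104/14.152 = 1.218
8: (12 − 12.444)²/12.444 = 0.197136/12.444 = 0.016
9: (10 − 11.224)²/11.224 = 1.498176/11.224 = 0.133
Sum = 3.27
df = 8. Since 3.27 < 15.507, we do not reject H₀.

3.27; do not reject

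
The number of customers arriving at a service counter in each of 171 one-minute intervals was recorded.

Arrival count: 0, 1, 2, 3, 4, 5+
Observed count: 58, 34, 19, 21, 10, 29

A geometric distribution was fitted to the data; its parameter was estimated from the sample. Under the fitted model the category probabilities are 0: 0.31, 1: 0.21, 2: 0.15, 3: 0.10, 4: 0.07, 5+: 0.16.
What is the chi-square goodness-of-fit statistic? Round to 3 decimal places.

3.607

Expected counts E_i = n·p_i: 171×0.31 = 53.01, 171×0.21 = 35.91, 171×0.15 = 25.65, 171×0.10 = 17.1, 171×0.07 = 11.97, 171×0.16 = 27.36.
χ² = (58−53.01)²/53.01 + (34−35.91)²/35.91 + (19−25.65)²/25.65 + (21−17.1)²/17.1 + (10−11.97)²/11.97 + (29−27.36)²/27.36
   = 0.4697 + 0.1016 + 1.7241 + 0.8895 + 0.3242 + 0.0983
Sum = 3.607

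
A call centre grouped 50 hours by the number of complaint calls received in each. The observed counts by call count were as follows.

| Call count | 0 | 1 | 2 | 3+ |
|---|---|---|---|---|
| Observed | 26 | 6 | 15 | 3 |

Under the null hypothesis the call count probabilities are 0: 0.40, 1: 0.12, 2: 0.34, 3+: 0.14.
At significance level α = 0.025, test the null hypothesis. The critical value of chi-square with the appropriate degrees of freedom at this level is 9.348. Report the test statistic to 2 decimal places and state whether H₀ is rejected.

4.32; do not reject

Expected counts E_i = n·p_i: 50×0.40 = 20, 50×0.12 = 6, 50×0.34 = 17, 50×0.14 = 7.
0: (26 − 20)²/20 = 36/20 = 1.800
1: (6 − 6)²/6 = 0/6 = 0.000
2: (15 − 17)²/17 = 4/17 = 0.235
3+: (3 − 7)²/7 = 16/7 = 2.286
Sum = 4.32
df = 3. Since 4.32 < 9.348, we do not reject H₀.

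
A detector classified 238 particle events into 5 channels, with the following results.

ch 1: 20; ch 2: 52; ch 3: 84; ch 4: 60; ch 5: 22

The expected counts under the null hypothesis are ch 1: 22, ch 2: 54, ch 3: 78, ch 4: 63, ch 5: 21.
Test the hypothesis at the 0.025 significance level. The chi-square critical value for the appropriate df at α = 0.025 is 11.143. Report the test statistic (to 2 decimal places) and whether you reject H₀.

χ² = (20−22)²/22 + (52−54)²/54 + (84−78)²/78 + (60−63)²/63 + (22−21)²/21
   = 0.182 + 0.074 + 0.462 + 0.143 + 0.048
Sum = 0.91
df = 4. Since 0.91 < 11.143, we do not reject H₀.

0.91; do not reject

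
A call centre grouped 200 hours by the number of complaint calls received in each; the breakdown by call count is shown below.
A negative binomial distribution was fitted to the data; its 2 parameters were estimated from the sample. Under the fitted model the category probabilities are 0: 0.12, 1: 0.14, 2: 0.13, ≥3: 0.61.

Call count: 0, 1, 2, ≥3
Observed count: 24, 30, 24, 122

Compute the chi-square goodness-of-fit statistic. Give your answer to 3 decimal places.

0.297

Expected counts E_i = n·p_i: 200×0.12 = 24, 200×0.14 = 28, 200×0.13 = 26, 200×0.61 = 122.
0: (24 − 24)²/24 = 0/24 = 0.0000
1: (30 − 28)²/28 = 4/28 = 0.1429
2: (24 − 26)²/26 = 4/26 = 0.1538
≥3: (122 − 122)²/122 = 0/122 = 0.0000
Sum = 0.297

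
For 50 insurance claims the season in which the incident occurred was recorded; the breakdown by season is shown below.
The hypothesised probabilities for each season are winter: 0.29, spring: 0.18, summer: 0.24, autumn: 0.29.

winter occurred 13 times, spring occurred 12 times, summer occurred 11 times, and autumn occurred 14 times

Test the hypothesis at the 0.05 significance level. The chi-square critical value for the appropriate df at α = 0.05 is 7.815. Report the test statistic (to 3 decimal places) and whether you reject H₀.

Expected counts E_i = n·p_i: 50×0.29 = 14.5, 50×0.18 = 9, 50×0.24 = 12, 50×0.29 = 14.5.
winter: (13 − 14.5)²/14.5 = 2.25/14.5 = 0.1552
spring: (12 − 9)²/9 = 9/9 = 1.0000
summer: (11 − 12)²/12 = 1/12 = 0.0833
autumn: (14 − 14.5)²/14.5 = 0.25/14.5 = 0.0172
Sum = 1.256
df = 3. Since 1.256 < 7.815, we do not reject H₀.

1.256; do not reject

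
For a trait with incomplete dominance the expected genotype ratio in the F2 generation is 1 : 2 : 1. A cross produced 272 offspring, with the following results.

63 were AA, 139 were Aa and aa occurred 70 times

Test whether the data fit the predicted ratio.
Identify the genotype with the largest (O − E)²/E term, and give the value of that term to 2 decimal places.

AA, 0.37

Ratio total = 4. Expected counts: 272×1/4 = 68, 272×2/4 = 136, 272×1/4 = 68.
cat         O        E   (O−E)²/E
AA         63       68      0.368
Aa        139      136      0.066
aa         70       68      0.059
The largest term is for AA: 0.37.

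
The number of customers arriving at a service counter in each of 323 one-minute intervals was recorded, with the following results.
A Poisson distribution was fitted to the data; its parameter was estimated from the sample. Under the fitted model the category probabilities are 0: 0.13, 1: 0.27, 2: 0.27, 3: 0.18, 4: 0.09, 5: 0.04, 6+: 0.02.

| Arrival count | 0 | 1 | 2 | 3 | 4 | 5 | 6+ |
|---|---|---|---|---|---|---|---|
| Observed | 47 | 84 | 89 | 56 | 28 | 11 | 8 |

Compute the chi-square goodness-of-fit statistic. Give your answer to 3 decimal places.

Expected counts E_i = n·p_i: 323×0.13 = 41.99, 323×0.27 = 87.21, 323×0.27 = 87.21, 323×0.18 = 58.14, 323×0.09 = 29.07, 323×0.04 = 12.92, 323×0.02 = 6.46.
cat         O        E   (O−E)²/E
0          47    41.99     0.5978
1          84    87.21     0.1182
2          89    87.21     0.0367
3          56    58.14     0.0788
4          28    29.07     0.0394
5          11    12.92     0.2853
6+          8     6.46     0.3671
Sum = 1.523

1.523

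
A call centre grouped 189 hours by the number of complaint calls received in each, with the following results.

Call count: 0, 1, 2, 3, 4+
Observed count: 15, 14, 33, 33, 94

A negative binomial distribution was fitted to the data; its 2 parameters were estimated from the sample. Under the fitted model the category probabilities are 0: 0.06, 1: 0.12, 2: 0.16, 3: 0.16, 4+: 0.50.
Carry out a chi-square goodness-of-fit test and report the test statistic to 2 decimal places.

5.01

Expected counts E_i = n·p_i: 189×0.06 = 11.34, 189×0.12 = 22.68, 189×0.16 = 30.24, 189×0.16 = 30.24, 189×0.50 = 94.5.
cat         O        E   (O−E)²/E
0          15    11.34      1.181
1          14    22.68      3.322
2          33    30.24      0.252
3          33    30.24      0.252
4+         94     94.5      0.003
Sum = 5.01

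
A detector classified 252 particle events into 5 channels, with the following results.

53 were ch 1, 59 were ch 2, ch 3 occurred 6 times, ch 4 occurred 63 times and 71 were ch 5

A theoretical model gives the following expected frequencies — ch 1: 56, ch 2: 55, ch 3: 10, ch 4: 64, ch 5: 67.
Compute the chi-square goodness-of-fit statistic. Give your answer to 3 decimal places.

ch 1: (53 − 56)²/56 = 9/56 = 0.1607
ch 2: (59 − 55)²/55 = 16/55 = 0.2909
ch 3: (6 − 10)²/10 = 16/10 = 1.6000
ch 4: (63 − 64)²/64 = 1/64 = 0.0156
ch 5: (71 − 67)²/67 = 16/67 = 0.2388
Sum = 2.306

2.306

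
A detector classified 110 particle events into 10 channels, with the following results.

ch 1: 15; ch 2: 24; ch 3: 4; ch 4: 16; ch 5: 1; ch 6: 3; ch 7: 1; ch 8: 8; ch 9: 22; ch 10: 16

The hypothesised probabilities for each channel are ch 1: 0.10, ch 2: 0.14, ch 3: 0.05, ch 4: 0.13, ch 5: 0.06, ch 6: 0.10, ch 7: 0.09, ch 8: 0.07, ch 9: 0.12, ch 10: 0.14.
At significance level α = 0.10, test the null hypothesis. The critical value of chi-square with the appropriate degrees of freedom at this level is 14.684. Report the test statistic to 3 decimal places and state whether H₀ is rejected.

Expected counts E_i = n·p_i: 110×0.10 = 11, 110×0.14 = 15.4, 110×0.05 = 5.5, 110×0.13 = 14.3, 110×0.06 = 6.6, 110×0.10 = 11, 110×0.09 = 9.9, 110×0.07 = 7.7, 110×0.12 = 13.2, 110×0.14 = 15.4.
cat         O        E   (O−E)²/E
ch 1       15       11     1.4545
ch 2       24     15.4     4.8026
ch 3        4      5.5     0.4091
ch 4       16     14.3     0.2021
ch 5        1      6.6     4.7515
ch 6        3       11     5.8182
ch 7        1      9.9     8.0010
ch 8        8      7.7     0.0117
ch 9       22     13.2     5.8667
ch 10      16     15.4     0.0234
Sum = 31.341
df = 9. Since 31.341 > 14.684, we reject H₀.

31.341; reject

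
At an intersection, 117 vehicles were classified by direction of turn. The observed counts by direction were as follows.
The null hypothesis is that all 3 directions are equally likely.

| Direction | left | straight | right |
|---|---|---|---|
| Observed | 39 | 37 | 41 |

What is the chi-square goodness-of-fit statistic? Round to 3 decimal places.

0.205

Under H₀ each category has probability 1/3, so each expected count is 117/3 = 39.
left: (39 − 39)²/39 = 0/39 = 0.0000
straight: (37 − 39)²/39 = 4/39 = 0.1026
right: (41 − 39)²/39 = 4/39 = 0.1026
Sum = 0.205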